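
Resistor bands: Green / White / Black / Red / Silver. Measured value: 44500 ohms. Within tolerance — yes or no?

no

Green → 5 (first significant figure)
White → 9 (second significant figure)
Black → 0 (third significant figure)
Red → ×10^2 multiplier
Silver → ±10% tolerance
590 × 100 = 59000 Ω
Allowed range: 53100 Ω to 64900 Ω.
44500 ohms lies outside that range.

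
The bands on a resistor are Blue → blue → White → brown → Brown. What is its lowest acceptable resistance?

Blue → 6 (first significant figure)
Blue → 6 (second significant figure)
White → 9 (third significant figure)
Brown → ×10 multiplier
Brown → ±1% tolerance
669 × 10 = 6690 Ω
Lowest = 6690 × (1 − 1/100) = 6623.1 Ω.

6623.1 Ω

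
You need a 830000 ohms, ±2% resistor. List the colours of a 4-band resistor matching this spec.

830000 Ω = 83 × 10^4.
8 → grey
3 → orange
Multiplier 10^4 → yellow.
±2% tolerance → red.

grey, orange, yellow, red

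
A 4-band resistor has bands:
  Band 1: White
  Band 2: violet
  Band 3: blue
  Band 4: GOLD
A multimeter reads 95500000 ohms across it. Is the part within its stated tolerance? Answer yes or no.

White → 9 (first significant figure)
Violet → 7 (second significant figure)
Blue → ×10^6 multiplier
Gold → ±5% tolerance
97 × 1000000 = 97000000 Ω
Allowed range: 92150000 Ω to 101850000 Ω.
95500000 ohms lies inside that range.

yes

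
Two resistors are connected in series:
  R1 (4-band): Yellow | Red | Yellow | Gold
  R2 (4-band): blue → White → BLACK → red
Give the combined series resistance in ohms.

420069 Ω

R1: yellow, red → 42; yellow ×10^4 → 420000 Ω.
R2: blue, white → 69; black ×1 → 69 Ω.
Series: 420000 + 69 = 420069 Ω.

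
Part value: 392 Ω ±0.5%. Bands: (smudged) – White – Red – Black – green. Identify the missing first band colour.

392 Ω = 392 × 10^0.
The first band gives digit 3 of the significand, and 3 is orange.

orange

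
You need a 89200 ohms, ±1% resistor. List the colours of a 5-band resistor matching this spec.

89200 Ω = 892 × 10^2.
8 → grey
9 → white
2 → red
Multiplier 10^2 → red.
±1% tolerance → brown.

grey, white, red, red, brown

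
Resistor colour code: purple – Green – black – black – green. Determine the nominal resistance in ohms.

750 Ω

Violet → 7 (first significant figure)
Green → 5 (second significant figure)
Black → 0 (third significant figure)
Black → ×1 multiplier
750 × 1 = 750 Ω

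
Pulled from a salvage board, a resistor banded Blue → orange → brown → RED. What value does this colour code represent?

Blue → 6 (first significant figure)
Orange → 3 (second significant figure)
Brown → ×10 multiplier
63 × 10 = 630 Ω

630 Ω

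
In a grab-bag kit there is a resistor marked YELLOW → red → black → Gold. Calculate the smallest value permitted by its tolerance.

Yellow → 4 (first significant figure)
Red → 2 (second significant figure)
Black → ×1 multiplier
Gold → ±5% tolerance
42 × 1 = 42 Ω
Smallest = 42 × (1 − 5/100) = 39.9 Ω.

39.9 Ω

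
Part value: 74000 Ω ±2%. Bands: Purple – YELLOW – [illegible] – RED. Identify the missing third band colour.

orange

74000 Ω = 74 × 10^3.
The third band is the multiplier, 10^3, which is orange.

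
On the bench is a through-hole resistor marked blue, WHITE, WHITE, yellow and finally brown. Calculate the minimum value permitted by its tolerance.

Blue → 6 (first significant figure)
White → 9 (second significant figure)
White → 9 (third significant figure)
Yellow → ×10^4 multiplier
Brown → ±1% tolerance
699 × 10000 = 6990000 Ω
Minimum = 6990000 × (1 − 1/100) = 6920100 Ω.

6920100 Ω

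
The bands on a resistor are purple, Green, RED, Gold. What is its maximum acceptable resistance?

7875 Ω

Violet → 7 (first significant figure)
Green → 5 (second significant figure)
Red → ×10^2 multiplier
Gold → ±5% tolerance
75 × 100 = 7500 Ω
Maximum = 7500 × (1 + 5/100) = 7875 Ω.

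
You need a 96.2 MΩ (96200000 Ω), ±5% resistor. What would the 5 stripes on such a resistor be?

96200000 Ω = 962 × 10^5.
9 → white
6 → blue
2 → red
Multiplier 10^5 → green.
±5% tolerance → gold.

white, blue, red, green, gold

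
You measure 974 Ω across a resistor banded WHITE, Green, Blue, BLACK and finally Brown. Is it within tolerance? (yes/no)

no

White → 9 (first significant figure)
Green → 5 (second significant figure)
Blue → 6 (third significant figure)
Black → ×1 multiplier
Brown → ±1% tolerance
956 × 1 = 956 Ω
Allowed range: 946.44 Ω to 965.56 Ω.
974 Ω lies outside that range.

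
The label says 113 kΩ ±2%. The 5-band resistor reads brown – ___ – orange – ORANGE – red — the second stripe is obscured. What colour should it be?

brown

113000 Ω = 113 × 10^3.
The second band gives digit 1 of the significand, and 1 is brown.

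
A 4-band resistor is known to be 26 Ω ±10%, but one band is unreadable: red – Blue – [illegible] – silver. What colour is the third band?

black

26 Ω = 26 × 10^0.
The third band is the multiplier, 10^0, which is black.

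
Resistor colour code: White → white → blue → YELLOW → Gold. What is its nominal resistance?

White → 9 (first significant figure)
White → 9 (second significant figure)
Blue → 6 (third significant figure)
Yellow → ×10^4 multiplier
996 × 10000 = 9960000 Ω

9960000 Ω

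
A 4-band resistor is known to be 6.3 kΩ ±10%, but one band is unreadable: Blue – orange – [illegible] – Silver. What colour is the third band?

red

6300 Ω = 63 × 10^2.
The third band is the multiplier, 10^2, which is red.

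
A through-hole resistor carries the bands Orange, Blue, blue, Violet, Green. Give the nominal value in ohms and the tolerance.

Orange → 3 (first significant figure)
Blue → 6 (second significant figure)
Blue → 6 (third significant figure)
Violet → ×10^7 multiplier
Green → ±0.5% tolerance
366 × 10000000 = 3660000000 Ω

3660000000 Ω ±0.5%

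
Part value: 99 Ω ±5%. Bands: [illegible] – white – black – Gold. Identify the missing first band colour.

white

99 Ω = 99 × 10^0.
The first band gives digit 9 of the significand, and 9 is white.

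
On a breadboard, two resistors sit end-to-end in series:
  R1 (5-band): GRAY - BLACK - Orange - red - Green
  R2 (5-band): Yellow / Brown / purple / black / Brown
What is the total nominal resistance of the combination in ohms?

80717 Ω

R1: grey, black, orange → 803; red ×10^2 → 80300 Ω.
R2: yellow, brown, violet → 417; black ×1 → 417 Ω.
Series: 80300 + 417 = 80717 Ω.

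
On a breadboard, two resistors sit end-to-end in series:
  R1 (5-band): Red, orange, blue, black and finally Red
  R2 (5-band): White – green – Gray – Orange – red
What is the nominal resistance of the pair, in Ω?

R1: red, orange, blue → 236; black ×1 → 236 Ω.
R2: white, green, grey → 958; orange ×10^3 → 958000 Ω.
Series: 236 + 958000 = 958236 Ω.

958236 Ω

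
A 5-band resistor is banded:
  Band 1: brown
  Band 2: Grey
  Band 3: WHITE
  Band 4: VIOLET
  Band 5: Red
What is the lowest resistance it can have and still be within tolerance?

1852200000 Ω

Brown → 1 (first significant figure)
Grey → 8 (second significant figure)
White → 9 (third significant figure)
Violet → ×10^7 multiplier
Red → ±2% tolerance
189 × 10000000 = 1890000000 Ω
Lowest = 1890000000 × (1 − 2/100) = 1852200000 Ω.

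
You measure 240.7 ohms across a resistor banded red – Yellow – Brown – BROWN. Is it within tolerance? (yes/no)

Red → 2 (first significant figure)
Yellow → 4 (second significant figure)
Brown → ×10 multiplier
Brown → ±1% tolerance
24 × 10 = 240 Ω
Allowed range: 237.6 Ω to 242.4 Ω.
240.7 ohms lies inside that range.

yes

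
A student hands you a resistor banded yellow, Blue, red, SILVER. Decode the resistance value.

Yellow → 4 (first significant figure)
Blue → 6 (second significant figure)
Red → ×10^2 multiplier
46 × 100 = 4600 Ω

4600 Ω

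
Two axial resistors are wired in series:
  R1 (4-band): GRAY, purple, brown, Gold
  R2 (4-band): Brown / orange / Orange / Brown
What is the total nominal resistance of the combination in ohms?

13870 Ω

R1: grey, violet → 87; brown ×10 → 870 Ω.
R2: brown, orange → 13; orange ×10^3 → 13000 Ω.
Series: 870 + 13000 = 13870 Ω.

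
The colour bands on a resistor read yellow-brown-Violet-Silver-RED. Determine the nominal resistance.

4.17 Ω

Yellow → 4 (first significant figure)
Brown → 1 (second significant figure)
Violet → 7 (third significant figure)
Silver → ×0.01 multiplier
417 × 0.01 = 4.17 Ω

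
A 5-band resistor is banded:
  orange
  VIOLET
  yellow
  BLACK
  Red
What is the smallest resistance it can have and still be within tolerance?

366.52 Ω

Orange → 3 (first significant figure)
Violet → 7 (second significant figure)
Yellow → 4 (third significant figure)
Black → ×1 multiplier
Red → ±2% tolerance
374 × 1 = 374 Ω
Smallest = 374 × (1 − 2/100) = 366.52 Ω.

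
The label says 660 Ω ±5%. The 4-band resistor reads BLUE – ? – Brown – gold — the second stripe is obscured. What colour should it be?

blue

660 Ω = 66 × 10^1.
The second band gives digit 6 of the significand, and 6 is blue.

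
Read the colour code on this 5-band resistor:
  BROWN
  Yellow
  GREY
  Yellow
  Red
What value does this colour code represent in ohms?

1480000 Ω

Brown → 1 (first significant figure)
Yellow → 4 (second significant figure)
Grey → 8 (third significant figure)
Yellow → ×10^4 multiplier
148 × 10000 = 1480000 Ω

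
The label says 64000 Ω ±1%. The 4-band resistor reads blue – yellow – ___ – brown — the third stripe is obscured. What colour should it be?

64000 Ω = 64 × 10^3.
The third band is the multiplier, 10^3, which is orange.

orange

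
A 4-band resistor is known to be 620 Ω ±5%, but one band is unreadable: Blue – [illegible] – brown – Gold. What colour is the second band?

red

620 Ω = 62 × 10^1.
The second band gives digit 2 of the significand, and 2 is red.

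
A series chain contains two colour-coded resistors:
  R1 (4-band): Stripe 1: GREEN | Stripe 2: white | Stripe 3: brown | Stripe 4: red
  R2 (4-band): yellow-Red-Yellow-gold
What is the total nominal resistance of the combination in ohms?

420590 Ω

R1: green, white → 59; brown ×10 → 590 Ω.
R2: yellow, red → 42; yellow ×10^4 → 420000 Ω.
Series: 590 + 420000 = 420590 Ω.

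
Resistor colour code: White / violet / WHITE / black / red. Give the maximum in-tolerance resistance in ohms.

White → 9 (first significant figure)
Violet → 7 (second significant figure)
White → 9 (third significant figure)
Black → ×1 multiplier
Red → ±2% tolerance
979 × 1 = 979 Ω
Maximum = 979 × (1 + 2/100) = 998.58 Ω.

998.58 Ω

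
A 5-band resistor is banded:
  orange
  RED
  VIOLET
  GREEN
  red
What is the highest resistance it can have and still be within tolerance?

Orange → 3 (first significant figure)
Red → 2 (second significant figure)
Violet → 7 (third significant figure)
Green → ×10^5 multiplier
Red → ±2% tolerance
327 × 100000 = 32700000 Ω
Highest = 32700000 × (1 + 2/100) = 33354000 Ω.

33354000 Ω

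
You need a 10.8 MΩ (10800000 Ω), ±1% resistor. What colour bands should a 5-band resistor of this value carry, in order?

brown, black, grey, green, brown

10800000 Ω = 108 × 10^5.
1 → brown
0 → black
8 → grey
Multiplier 10^5 → green.
±1% tolerance → brown.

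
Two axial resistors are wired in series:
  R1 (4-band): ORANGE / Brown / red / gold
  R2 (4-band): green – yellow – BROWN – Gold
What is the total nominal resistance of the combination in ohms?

3640 Ω

R1: orange, brown → 31; red ×10^2 → 3100 Ω.
R2: green, yellow → 54; brown ×10 → 540 Ω.
Series: 3100 + 540 = 3640 Ω.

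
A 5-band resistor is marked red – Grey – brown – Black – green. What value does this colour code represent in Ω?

Red → 2 (first significant figure)
Grey → 8 (second significant figure)
Brown → 1 (third significant figure)
Black → ×1 multiplier
281 × 1 = 281 Ω

281 Ω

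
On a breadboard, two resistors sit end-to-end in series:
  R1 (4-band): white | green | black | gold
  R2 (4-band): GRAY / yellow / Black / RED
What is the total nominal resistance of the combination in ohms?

179 Ω

R1: white, green → 95; black ×1 → 95 Ω.
R2: grey, yellow → 84; black ×1 → 84 Ω.
Series: 95 + 84 = 179 Ω.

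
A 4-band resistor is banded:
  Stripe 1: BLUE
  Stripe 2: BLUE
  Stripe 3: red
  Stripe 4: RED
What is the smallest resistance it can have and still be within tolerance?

Blue → 6 (first significant figure)
Blue → 6 (second significant figure)
Red → ×10^2 multiplier
Red → ±2% tolerance
66 × 100 = 6600 Ω
Smallest = 6600 × (1 − 2/100) = 6468 Ω.

6468 Ω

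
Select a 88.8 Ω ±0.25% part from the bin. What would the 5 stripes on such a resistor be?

88.8 Ω = 888 × 10^-1.
8 → grey
8 → grey
8 → grey
Multiplier 10^-1 → gold.
±0.25% tolerance → blue.

grey, grey, grey, gold, blue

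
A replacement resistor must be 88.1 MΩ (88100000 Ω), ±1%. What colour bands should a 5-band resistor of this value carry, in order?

grey, grey, brown, green, brown

88100000 Ω = 881 × 10^5.
8 → grey
8 → grey
1 → brown
Multiplier 10^5 → green.
±1% tolerance → brown.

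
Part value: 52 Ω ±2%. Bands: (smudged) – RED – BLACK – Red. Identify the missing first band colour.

52 Ω = 52 × 10^0.
The first band gives digit 5 of the significand, and 5 is green.

green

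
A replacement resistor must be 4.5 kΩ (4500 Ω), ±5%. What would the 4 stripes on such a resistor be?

yellow, green, red, gold

4500 Ω = 45 × 10^2.
4 → yellow
5 → green
Multiplier 10^2 → red.
±5% tolerance → gold.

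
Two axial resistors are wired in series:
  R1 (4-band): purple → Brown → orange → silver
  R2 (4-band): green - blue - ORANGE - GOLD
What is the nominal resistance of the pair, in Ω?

R1: violet, brown → 71; orange ×10^3 → 71000 Ω.
R2: green, blue → 56; orange ×10^3 → 56000 Ω.
Series: 71000 + 56000 = 127000 Ω.

127000 Ω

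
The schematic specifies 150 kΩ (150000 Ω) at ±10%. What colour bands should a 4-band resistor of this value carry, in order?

150000 Ω = 15 × 10^4.
1 → brown
5 → green
Multiplier 10^4 → yellow.
±10% tolerance → silver.

brown, green, yellow, silver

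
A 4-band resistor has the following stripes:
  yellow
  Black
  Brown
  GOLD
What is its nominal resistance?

Yellow → 4 (first significant figure)
Black → 0 (second significant figure)
Brown → ×10 multiplier
40 × 10 = 400 Ω

400 Ω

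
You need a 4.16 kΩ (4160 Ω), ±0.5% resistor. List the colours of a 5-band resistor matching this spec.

4160 Ω = 416 × 10^1.
4 → yellow
1 → brown
6 → blue
Multiplier 10^1 → brown.
±0.5% tolerance → green.

yellow, brown, blue, brown, green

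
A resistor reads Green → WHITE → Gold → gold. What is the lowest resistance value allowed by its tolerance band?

5.605 Ω

Green → 5 (first significant figure)
White → 9 (second significant figure)
Gold → ×0.1 multiplier
Gold → ±5% tolerance
59 × 0.1 = 5.9 Ω
Lowest = 5.9 × (1 − 5/100) = 5.605 Ω.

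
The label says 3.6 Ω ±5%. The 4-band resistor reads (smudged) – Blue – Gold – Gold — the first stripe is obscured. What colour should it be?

orange

3.6 Ω = 36 × 10^-1.
The first band gives digit 3 of the significand, and 3 is orange.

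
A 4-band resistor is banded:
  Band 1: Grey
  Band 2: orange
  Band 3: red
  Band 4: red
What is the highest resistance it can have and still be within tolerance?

Grey → 8 (first significant figure)
Orange → 3 (second significant figure)
Red → ×10^2 multiplier
Red → ±2% tolerance
83 × 100 = 8300 Ω
Highest = 8300 × (1 + 2/100) = 8466 Ω.

8466 Ω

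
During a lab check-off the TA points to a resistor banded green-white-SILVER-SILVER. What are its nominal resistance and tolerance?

Green → 5 (first significant figure)
White → 9 (second significant figure)
Silver → ×0.01 multiplier
Silver → ±10% tolerance
59 × 0.01 = 0.59 Ω

0.59 Ω ±10%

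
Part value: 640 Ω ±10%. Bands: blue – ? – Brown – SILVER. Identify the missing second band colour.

640 Ω = 64 × 10^1.
The second band gives digit 4 of the significand, and 4 is yellow.

yellow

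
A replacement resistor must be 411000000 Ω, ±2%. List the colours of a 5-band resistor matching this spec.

yellow, brown, brown, blue, red

411000000 Ω = 411 × 10^6.
4 → yellow
1 → brown
1 → brown
Multiplier 10^6 → blue.
±2% tolerance → red.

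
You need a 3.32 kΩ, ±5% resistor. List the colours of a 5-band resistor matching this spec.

3320 Ω = 332 × 10^1.
3 → orange
3 → orange
2 → red
Multiplier 10^1 → brown.
±5% tolerance → gold.

orange, orange, red, brown, gold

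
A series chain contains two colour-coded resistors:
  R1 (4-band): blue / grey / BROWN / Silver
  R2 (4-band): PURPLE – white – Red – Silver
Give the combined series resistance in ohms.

R1: blue, grey → 68; brown ×10 → 680 Ω.
R2: violet, white → 79; red ×10^2 → 7900 Ω.
Series: 680 + 7900 = 8580 Ω.

8580 Ω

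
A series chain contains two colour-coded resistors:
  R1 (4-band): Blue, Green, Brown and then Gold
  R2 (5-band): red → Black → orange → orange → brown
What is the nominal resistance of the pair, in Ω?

203650 Ω

R1: blue, green → 65; brown ×10 → 650 Ω.
R2: red, black, orange → 203; orange ×10^3 → 203000 Ω.
Series: 650 + 203000 = 203650 Ω.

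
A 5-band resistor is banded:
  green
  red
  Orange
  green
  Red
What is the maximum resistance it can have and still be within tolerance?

53346000 Ω

Green → 5 (first significant figure)
Red → 2 (second significant figure)
Orange → 3 (third significant figure)
Green → ×10^5 multiplier
Red → ±2% tolerance
523 × 100000 = 52300000 Ω
Maximum = 52300000 × (1 + 2/100) = 53346000 Ω.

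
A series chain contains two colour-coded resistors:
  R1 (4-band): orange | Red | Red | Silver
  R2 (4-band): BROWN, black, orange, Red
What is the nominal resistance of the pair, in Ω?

13200 Ω

R1: orange, red → 32; red ×10^2 → 3200 Ω.
R2: brown, black → 10; orange ×10^3 → 10000 Ω.
Series: 3200 + 10000 = 13200 Ω.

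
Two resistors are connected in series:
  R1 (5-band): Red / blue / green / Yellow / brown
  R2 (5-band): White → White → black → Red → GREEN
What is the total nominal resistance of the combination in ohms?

R1: red, blue, green → 265; yellow ×10^4 → 2650000 Ω.
R2: white, white, black → 990; red ×10^2 → 99000 Ω.
Series: 2650000 + 99000 = 2749000 Ω.

2749000 Ω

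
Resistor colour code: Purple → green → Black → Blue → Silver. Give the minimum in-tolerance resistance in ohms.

Violet → 7 (first significant figure)
Green → 5 (second significant figure)
Black → 0 (third significant figure)
Blue → ×10^6 multiplier
Silver → ±10% tolerance
750 × 1000000 = 750000000 Ω
Minimum = 750000000 × (1 − 10/100) = 675000000 Ω.

675000000 Ω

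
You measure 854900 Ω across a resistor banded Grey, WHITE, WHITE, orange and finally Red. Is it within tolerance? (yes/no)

no

Grey → 8 (first significant figure)
White → 9 (second significant figure)
White → 9 (third significant figure)
Orange → ×10^3 multiplier
Red → ±2% tolerance
899 × 1000 = 899000 Ω
Allowed range: 881020 Ω to 916980 Ω.
854900 Ω lies outside that range.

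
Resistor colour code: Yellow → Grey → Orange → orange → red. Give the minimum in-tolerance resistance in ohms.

473340 Ω

Yellow → 4 (first significant figure)
Grey → 8 (second significant figure)
Orange → 3 (third significant figure)
Orange → ×10^3 multiplier
Red → ±2% tolerance
483 × 1000 = 483000 Ω
Minimum = 483000 × (1 − 2/100) = 473340 Ω.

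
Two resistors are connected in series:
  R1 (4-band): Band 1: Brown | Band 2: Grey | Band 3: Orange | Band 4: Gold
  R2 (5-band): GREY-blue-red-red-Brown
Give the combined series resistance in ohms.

104200 Ω

R1: brown, grey → 18; orange ×10^3 → 18000 Ω.
R2: grey, blue, red → 862; red ×10^2 → 86200 Ω.
Series: 18000 + 86200 = 104200 Ω.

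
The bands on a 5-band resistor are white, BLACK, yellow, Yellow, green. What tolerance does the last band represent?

The last band, green, is the tolerance band.
Green corresponds to ±0.5%.

±0.5%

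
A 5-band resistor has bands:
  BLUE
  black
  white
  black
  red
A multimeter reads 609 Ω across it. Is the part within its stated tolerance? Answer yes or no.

yes

Blue → 6 (first significant figure)
Black → 0 (second significant figure)
White → 9 (third significant figure)
Black → ×1 multiplier
Red → ±2% tolerance
609 × 1 = 609 Ω
Allowed range: 596.82 Ω to 621.18 Ω.
609 Ω lies inside that range.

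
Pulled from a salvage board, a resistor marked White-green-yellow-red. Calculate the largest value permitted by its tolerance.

969000 Ω

White → 9 (first significant figure)
Green → 5 (second significant figure)
Yellow → ×10^4 multiplier
Red → ±2% tolerance
95 × 10000 = 950000 Ω
Largest = 950000 × (1 + 2/100) = 969000 Ω.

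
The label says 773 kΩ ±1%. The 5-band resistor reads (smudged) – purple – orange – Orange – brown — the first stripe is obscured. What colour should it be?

773000 Ω = 773 × 10^3.
The first band gives digit 7 of the significand, and 7 is violet.

violet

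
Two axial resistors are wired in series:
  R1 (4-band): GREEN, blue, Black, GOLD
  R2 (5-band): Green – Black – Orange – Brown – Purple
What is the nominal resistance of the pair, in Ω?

R1: green, blue → 56; black ×1 → 56 Ω.
R2: green, black, orange → 503; brown ×10 → 5030 Ω.
Series: 56 + 5030 = 5086 Ω.

5086 Ω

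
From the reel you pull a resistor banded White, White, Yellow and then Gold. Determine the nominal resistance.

990000 Ω

White → 9 (first significant figure)
White → 9 (second significant figure)
Yellow → ×10^4 multiplier
99 × 10000 = 990000 Ω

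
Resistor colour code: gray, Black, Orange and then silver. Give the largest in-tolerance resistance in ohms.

Grey → 8 (first significant figure)
Black → 0 (second significant figure)
Orange → ×10^3 multiplier
Silver → ±10% tolerance
80 × 1000 = 80000 Ω
Largest = 80000 × (1 + 10/100) = 88000 Ω.

88000 Ω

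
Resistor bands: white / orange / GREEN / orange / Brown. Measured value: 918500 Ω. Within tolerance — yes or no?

White → 9 (first significant figure)
Orange → 3 (second significant figure)
Green → 5 (third significant figure)
Orange → ×10^3 multiplier
Brown → ±1% tolerance
935 × 1000 = 935000 Ω
Allowed range: 925650 Ω to 944350 Ω.
918500 Ω lies outside that range.

no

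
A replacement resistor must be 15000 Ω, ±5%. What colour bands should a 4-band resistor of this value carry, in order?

brown, green, orange, gold

15000 Ω = 15 × 10^3.
1 → brown
5 → green
Multiplier 10^3 → orange.
±5% tolerance → gold.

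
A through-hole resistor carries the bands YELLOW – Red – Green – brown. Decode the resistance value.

Yellow → 4 (first significant figure)
Red → 2 (second significant figure)
Green → ×10^5 multiplier
42 × 100000 = 4200000 Ω

4200000 Ω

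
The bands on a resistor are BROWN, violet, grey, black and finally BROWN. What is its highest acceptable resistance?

179.78 Ω

Brown → 1 (first significant figure)
Violet → 7 (second significant figure)
Grey → 8 (third significant figure)
Black → ×1 multiplier
Brown → ±1% tolerance
178 × 1 = 178 Ω
Highest = 178 × (1 + 1/100) = 179.78 Ω.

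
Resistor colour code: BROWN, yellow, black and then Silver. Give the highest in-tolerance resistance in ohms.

Brown → 1 (first significant figure)
Yellow → 4 (second significant figure)
Black → ×1 multiplier
Silver → ±10% tolerance
14 × 1 = 14 Ω
Highest = 14 × (1 + 10/100) = 15.4 Ω.

15.4 Ω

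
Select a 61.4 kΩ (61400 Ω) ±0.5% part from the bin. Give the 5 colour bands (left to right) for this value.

blue, brown, yellow, red, green

61400 Ω = 614 × 10^2.
6 → blue
1 → brown
4 → yellow
Multiplier 10^2 → red.
±0.5% tolerance → green.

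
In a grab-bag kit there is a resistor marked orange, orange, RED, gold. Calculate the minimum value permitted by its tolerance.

3135 Ω

Orange → 3 (first significant figure)
Orange → 3 (second significant figure)
Red → ×10^2 multiplier
Gold → ±5% tolerance
33 × 100 = 3300 Ω
Minimum = 3300 × (1 − 5/100) = 3135 Ω.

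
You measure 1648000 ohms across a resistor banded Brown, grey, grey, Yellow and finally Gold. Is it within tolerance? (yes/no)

Brown → 1 (first significant figure)
Grey → 8 (second significant figure)
Grey → 8 (third significant figure)
Yellow → ×10^4 multiplier
Gold → ±5% tolerance
188 × 10000 = 1880000 Ω
Allowed range: 1786000 Ω to 1974000 Ω.
1648000 ohms lies outside that range.

no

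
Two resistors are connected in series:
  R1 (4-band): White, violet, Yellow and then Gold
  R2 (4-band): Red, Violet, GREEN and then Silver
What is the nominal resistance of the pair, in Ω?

R1: white, violet → 97; yellow ×10^4 → 970000 Ω.
R2: red, violet → 27; green ×10^5 → 2700000 Ω.
Series: 970000 + 2700000 = 3670000 Ω.

3670000 Ω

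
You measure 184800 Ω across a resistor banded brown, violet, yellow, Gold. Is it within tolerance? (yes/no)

Brown → 1 (first significant figure)
Violet → 7 (second significant figure)
Yellow → ×10^4 multiplier
Gold → ±5% tolerance
17 × 10000 = 170000 Ω
Allowed range: 161500 Ω to 178500 Ω.
184800 Ω lies outside that range.

no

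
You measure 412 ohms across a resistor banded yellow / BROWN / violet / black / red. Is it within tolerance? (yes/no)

yes

Yellow → 4 (first significant figure)
Brown → 1 (second significant figure)
Violet → 7 (third significant figure)
Black → ×1 multiplier
Red → ±2% tolerance
417 × 1 = 417 Ω
Allowed range: 408.66 Ω to 425.34 Ω.
412 ohms lies inside that range.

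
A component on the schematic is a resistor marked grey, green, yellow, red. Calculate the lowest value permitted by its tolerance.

Grey → 8 (first significant figure)
Green → 5 (second significant figure)
Yellow → ×10^4 multiplier
Red → ±2% tolerance
85 × 10000 = 850000 Ω
Lowest = 850000 × (1 − 2/100) = 833000 Ω.

833000 Ω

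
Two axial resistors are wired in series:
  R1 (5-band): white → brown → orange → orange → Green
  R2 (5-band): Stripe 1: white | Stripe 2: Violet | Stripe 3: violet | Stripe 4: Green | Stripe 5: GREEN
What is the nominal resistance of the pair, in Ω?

98613000 Ω

R1: white, brown, orange → 913; orange ×10^3 → 913000 Ω.
R2: white, violet, violet → 977; green ×10^5 → 97700000 Ω.
Series: 913000 + 97700000 = 98613000 Ω.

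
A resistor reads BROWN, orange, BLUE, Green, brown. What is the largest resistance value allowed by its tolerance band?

13736000 Ω

Brown → 1 (first significant figure)
Orange → 3 (second significant figure)
Blue → 6 (third significant figure)
Green → ×10^5 multiplier
Brown → ±1% tolerance
136 × 100000 = 13600000 Ω
Largest = 13600000 × (1 + 1/100) = 13736000 Ω.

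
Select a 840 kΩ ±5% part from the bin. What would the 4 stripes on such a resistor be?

840000 Ω = 84 × 10^4.
8 → grey
4 → yellow
Multiplier 10^4 → yellow.
±5% tolerance → gold.

grey, yellow, yellow, gold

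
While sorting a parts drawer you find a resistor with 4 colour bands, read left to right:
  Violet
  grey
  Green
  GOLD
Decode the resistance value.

7800000 Ω

Violet → 7 (first significant figure)
Grey → 8 (second significant figure)
Green → ×10^5 multiplier
78 × 100000 = 7800000 Ω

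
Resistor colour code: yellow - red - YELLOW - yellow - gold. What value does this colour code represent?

4240000 Ω

Yellow → 4 (first significant figure)
Red → 2 (second significant figure)
Yellow → 4 (third significant figure)
Yellow → ×10^4 multiplier
424 × 10000 = 4240000 Ω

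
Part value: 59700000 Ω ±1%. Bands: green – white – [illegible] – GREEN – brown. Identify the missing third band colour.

violet

59700000 Ω = 597 × 10^5.
The third band gives digit 7 of the significand, and 7 is violet.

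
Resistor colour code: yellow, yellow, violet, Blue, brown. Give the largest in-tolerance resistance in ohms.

Yellow → 4 (first significant figure)
Yellow → 4 (second significant figure)
Violet → 7 (third significant figure)
Blue → ×10^6 multiplier
Brown → ±1% tolerance
447 × 1000000 = 447000000 Ω
Largest = 447000000 × (1 + 1/100) = 451470000 Ω.

451470000 Ω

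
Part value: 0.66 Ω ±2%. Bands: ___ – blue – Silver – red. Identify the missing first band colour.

blue

0.66 Ω = 66 × 10^-2.
The first band gives digit 6 of the significand, and 6 is blue.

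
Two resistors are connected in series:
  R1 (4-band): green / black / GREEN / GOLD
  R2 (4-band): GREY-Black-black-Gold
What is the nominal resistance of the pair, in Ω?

5000080 Ω

R1: green, black → 50; green ×10^5 → 5000000 Ω.
R2: grey, black → 80; black ×1 → 80 Ω.
Series: 5000000 + 80 = 5000080 Ω.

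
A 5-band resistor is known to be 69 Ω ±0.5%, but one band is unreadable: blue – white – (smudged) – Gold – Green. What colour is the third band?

69 Ω = 690 × 10^-1.
The third band gives digit 0 of the significand, and 0 is black.

black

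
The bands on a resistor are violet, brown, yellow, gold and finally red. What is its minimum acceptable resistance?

69.972 Ω

Violet → 7 (first significant figure)
Brown → 1 (second significant figure)
Yellow → 4 (third significant figure)
Gold → ×0.1 multiplier
Red → ±2% tolerance
714 × 0.1 = 71.4 Ω
Minimum = 71.4 × (1 − 2/100) = 69.972 Ω.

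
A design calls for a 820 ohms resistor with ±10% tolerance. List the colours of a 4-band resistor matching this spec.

grey, red, brown, silver

820 Ω = 82 × 10^1.
8 → grey
2 → red
Multiplier 10^1 → brown.
±10% tolerance → silver.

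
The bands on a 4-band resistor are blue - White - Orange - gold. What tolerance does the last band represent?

±5%

The last band, gold, is the tolerance band.
Gold corresponds to ±5%.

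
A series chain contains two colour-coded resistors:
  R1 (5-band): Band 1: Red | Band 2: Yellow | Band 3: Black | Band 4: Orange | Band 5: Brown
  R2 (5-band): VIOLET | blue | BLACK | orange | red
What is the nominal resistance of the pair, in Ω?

1000000 Ω

R1: red, yellow, black → 240; orange ×10^3 → 240000 Ω.
R2: violet, blue, black → 760; orange ×10^3 → 760000 Ω.
Series: 240000 + 760000 = 1000000 Ω.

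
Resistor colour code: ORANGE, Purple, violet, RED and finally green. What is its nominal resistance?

37700 Ω

Orange → 3 (first significant figure)
Violet → 7 (second significant figure)
Violet → 7 (third significant figure)
Red → ×10^2 multiplier
377 × 100 = 37700 Ω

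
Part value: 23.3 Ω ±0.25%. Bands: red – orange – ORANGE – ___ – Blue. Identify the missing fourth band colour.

23.3 Ω = 233 × 10^-1.
The fourth band is the multiplier, 10^-1, which is gold.

gold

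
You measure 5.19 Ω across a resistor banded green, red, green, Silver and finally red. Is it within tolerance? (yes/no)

yes

Green → 5 (first significant figure)
Red → 2 (second significant figure)
Green → 5 (third significant figure)
Silver → ×0.01 multiplier
Red → ±2% tolerance
525 × 0.01 = 5.25 Ω
Allowed range: 5.145 Ω to 5.355 Ω.
5.19 Ω lies inside that range.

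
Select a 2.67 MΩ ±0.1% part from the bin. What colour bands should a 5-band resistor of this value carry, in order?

2670000 Ω = 267 × 10^4.
2 → red
6 → blue
7 → violet
Multiplier 10^4 → yellow.
±0.1% tolerance → violet.

red, blue, violet, yellow, violet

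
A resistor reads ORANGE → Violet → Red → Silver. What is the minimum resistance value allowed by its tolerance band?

Orange → 3 (first significant figure)
Violet → 7 (second significant figure)
Red → ×10^2 multiplier
Silver → ±10% tolerance
37 × 100 = 3700 Ω
Minimum = 3700 × (1 − 10/100) = 3330 Ω.

3330 Ω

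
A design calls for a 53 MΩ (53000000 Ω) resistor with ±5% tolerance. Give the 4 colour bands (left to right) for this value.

green, orange, blue, gold

53000000 Ω = 53 × 10^6.
5 → green
3 → orange
Multiplier 10^6 → blue.
±5% tolerance → gold.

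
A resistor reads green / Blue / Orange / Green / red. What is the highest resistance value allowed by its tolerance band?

Green → 5 (first significant figure)
Blue → 6 (second significant figure)
Orange → 3 (third significant figure)
Green → ×10^5 multiplier
Red → ±2% tolerance
563 × 100000 = 56300000 Ω
Highest = 56300000 × (1 + 2/100) = 57426000 Ω.

57426000 Ω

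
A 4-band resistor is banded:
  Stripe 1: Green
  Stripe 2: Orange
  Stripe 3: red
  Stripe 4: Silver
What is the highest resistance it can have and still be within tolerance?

Green → 5 (first significant figure)
Orange → 3 (second significant figure)
Red → ×10^2 multiplier
Silver → ±10% tolerance
53 × 100 = 5300 Ω
Highest = 5300 × (1 + 10/100) = 5830 Ω.

5830 Ω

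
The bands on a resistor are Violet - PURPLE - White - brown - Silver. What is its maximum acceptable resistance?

Violet → 7 (first significant figure)
Violet → 7 (second significant figure)
White → 9 (third significant figure)
Brown → ×10 multiplier
Silver → ±10% tolerance
779 × 10 = 7790 Ω
Maximum = 7790 × (1 + 10/100) = 8569 Ω.

8569 Ω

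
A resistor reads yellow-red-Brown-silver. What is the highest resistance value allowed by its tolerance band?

462 Ω

Yellow → 4 (first significant figure)
Red → 2 (second significant figure)
Brown → ×10 multiplier
Silver → ±10% tolerance
42 × 10 = 420 Ω
Highest = 420 × (1 + 10/100) = 462 Ω.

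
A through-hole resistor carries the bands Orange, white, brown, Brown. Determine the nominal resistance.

Orange → 3 (first significant figure)
White → 9 (second significant figure)
Brown → ×10 multiplier
39 × 10 = 390 Ω

390 Ω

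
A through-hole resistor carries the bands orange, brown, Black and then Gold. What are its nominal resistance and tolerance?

31 Ω ±5%

Orange → 3 (first significant figure)
Brown → 1 (second significant figure)
Black → ×1 multiplier
Gold → ±5% tolerance
31 × 1 = 31 Ω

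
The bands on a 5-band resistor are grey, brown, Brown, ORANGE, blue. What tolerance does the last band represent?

The last band, blue, is the tolerance band.
Blue corresponds to ±0.25%.

±0.25%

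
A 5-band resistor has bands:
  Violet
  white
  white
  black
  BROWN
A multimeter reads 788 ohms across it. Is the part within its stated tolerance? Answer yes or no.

Violet → 7 (first significant figure)
White → 9 (second significant figure)
White → 9 (third significant figure)
Black → ×1 multiplier
Brown → ±1% tolerance
799 × 1 = 799 Ω
Allowed range: 791.01 Ω to 806.99 Ω.
788 ohms lies outside that range.

no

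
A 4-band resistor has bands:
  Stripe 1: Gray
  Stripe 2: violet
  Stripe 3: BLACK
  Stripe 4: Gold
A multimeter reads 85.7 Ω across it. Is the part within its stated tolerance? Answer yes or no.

Grey → 8 (first significant figure)
Violet → 7 (second significant figure)
Black → ×1 multiplier
Gold → ±5% tolerance
87 × 1 = 87 Ω
Allowed range: 82.65 Ω to 91.35 Ω.
85.7 Ω lies inside that range.

yes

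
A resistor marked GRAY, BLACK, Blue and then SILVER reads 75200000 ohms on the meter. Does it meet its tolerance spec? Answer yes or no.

yes

Grey → 8 (first significant figure)
Black → 0 (second significant figure)
Blue → ×10^6 multiplier
Silver → ±10% tolerance
80 × 1000000 = 80000000 Ω
Allowed range: 72000000 Ω to 88000000 Ω.
75200000 ohms lies inside that range.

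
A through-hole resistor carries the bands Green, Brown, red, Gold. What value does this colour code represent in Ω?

5100 Ω

Green → 5 (first significant figure)
Brown → 1 (second significant figure)
Red → ×10^2 multiplier
51 × 100 = 5100 Ω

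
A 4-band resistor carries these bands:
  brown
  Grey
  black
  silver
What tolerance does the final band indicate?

The last band, silver, is the tolerance band.
Silver corresponds to ±10%.

±10%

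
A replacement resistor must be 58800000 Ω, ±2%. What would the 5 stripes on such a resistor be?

green, grey, grey, green, red

58800000 Ω = 588 × 10^5.
5 → green
8 → grey
8 → grey
Multiplier 10^5 → green.
±2% tolerance → red.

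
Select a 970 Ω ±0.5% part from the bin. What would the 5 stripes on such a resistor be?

970 Ω = 970 × 10^0.
9 → white
7 → violet
0 → black
Multiplier 10^0 → black.
±0.5% tolerance → green.

white, violet, black, black, green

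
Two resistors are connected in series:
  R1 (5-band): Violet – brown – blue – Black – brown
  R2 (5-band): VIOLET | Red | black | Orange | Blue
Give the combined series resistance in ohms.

R1: violet, brown, blue → 716; black ×1 → 716 Ω.
R2: violet, red, black → 720; orange ×10^3 → 720000 Ω.
Series: 716 + 720000 = 720716 Ω.

720716 Ω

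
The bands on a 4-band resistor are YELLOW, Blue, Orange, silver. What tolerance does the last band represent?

The last band, silver, is the tolerance band.
Silver corresponds to ±10%.

±10%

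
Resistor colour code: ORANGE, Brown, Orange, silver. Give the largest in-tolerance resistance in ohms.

34100 Ω

Orange → 3 (first significant figure)
Brown → 1 (second significant figure)
Orange → ×10^3 multiplier
Silver → ±10% tolerance
31 × 1000 = 31000 Ω
Largest = 31000 × (1 + 10/100) = 34100 Ω.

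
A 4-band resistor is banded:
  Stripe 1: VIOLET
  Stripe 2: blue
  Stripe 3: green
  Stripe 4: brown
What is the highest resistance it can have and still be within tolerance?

Violet → 7 (first significant figure)
Blue → 6 (second significant figure)
Green → ×10^5 multiplier
Brown → ±1% tolerance
76 × 100000 = 7600000 Ω
Highest = 7600000 × (1 + 1/100) = 7676000 Ω.

7676000 Ω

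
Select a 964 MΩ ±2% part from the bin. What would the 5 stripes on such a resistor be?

964000000 Ω = 964 × 10^6.
9 → white
6 → blue
4 → yellow
Multiplier 10^6 → blue.
±2% tolerance → red.

white, blue, yellow, blue, red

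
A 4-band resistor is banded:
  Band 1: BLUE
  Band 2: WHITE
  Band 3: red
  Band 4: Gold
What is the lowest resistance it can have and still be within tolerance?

Blue → 6 (first significant figure)
White → 9 (second significant figure)
Red → ×10^2 multiplier
Gold → ±5% tolerance
69 × 100 = 6900 Ω
Lowest = 6900 × (1 − 5/100) = 6555 Ω.

6555 Ω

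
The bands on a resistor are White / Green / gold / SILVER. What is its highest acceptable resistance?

10.45 Ω

White → 9 (first significant figure)
Green → 5 (second significant figure)
Gold → ×0.1 multiplier
Silver → ±10% tolerance
95 × 0.1 = 9.5 Ω
Highest = 9.5 × (1 + 10/100) = 10.45 Ω.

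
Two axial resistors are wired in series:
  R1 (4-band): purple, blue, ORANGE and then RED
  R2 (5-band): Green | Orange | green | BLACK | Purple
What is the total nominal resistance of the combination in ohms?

R1: violet, blue → 76; orange ×10^3 → 76000 Ω.
R2: green, orange, green → 535; black ×1 → 535 Ω.
Series: 76000 + 535 = 76535 Ω.

76535 Ω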